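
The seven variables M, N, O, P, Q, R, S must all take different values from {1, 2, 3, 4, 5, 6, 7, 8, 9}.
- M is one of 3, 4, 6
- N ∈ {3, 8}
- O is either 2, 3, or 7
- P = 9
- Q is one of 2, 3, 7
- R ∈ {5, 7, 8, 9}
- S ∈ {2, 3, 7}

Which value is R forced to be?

P has just one choice, so P = 9. Eliminate 9 elsewhere: R.
The 3 variables O, Q, S are confined to {2, 3, 7}, which locks those values in; drop them from M, N, R.
That leaves N = 8. Remove 8 from R.
So R = 5.

5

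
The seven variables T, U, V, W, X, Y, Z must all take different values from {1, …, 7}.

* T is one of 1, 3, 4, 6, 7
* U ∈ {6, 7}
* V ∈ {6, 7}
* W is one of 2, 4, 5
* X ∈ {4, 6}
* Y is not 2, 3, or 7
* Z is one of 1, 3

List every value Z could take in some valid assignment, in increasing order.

1, 3

The 7 variables together cover exactly {1, 2, 3, 4, 5, 6, 7} — 7 values for 7 variables — and 2 appears only in W's list, so W = 2.
The 6 still-open variables draw from only 6 values {1, 3, 4, 5, 6, 7}, so each is used; only Y can be 5, hence Y = 5.
The 2 variables U and V are confined to {6, 7}, which locks those values in; drop them from T, X.
X's domain is down to {4}, so X = 4. So T can't be 4.
No further eliminations apply; Z can still be any of 1, 3.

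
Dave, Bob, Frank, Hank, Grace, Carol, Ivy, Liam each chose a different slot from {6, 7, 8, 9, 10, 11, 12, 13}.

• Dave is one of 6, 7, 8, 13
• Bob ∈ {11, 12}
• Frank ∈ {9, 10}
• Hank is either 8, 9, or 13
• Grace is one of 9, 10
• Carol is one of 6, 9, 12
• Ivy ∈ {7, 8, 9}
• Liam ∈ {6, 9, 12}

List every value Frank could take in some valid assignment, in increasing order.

Among the 8 variables, 11 fits only Bob (and all 8 values in {6, 7, 8, 9, 10, 11, 12, 13} must be used), so Bob = 11.
The 2 variables Frank and Grace are confined to {9, 10}, which locks those values in; drop them from Hank, Carol, Ivy, Liam.
The 2 variables Carol and Liam are confined to {6, 12}, which locks those values in; drop them from Dave.
No further eliminations apply; Frank can still be any of 9, 10.

9, 10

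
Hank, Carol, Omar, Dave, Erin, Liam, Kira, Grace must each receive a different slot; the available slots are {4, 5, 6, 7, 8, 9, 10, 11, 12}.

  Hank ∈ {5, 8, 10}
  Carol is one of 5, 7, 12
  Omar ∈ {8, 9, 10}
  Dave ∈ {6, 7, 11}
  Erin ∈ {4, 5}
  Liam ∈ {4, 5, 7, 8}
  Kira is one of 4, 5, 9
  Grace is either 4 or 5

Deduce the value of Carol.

12

The 2 variables Erin and Grace are confined to {4, 5}, which locks those values in; drop them from Hank, Carol, Liam, Kira.
That leaves Kira = 9. Strike 9 from Omar.
The 2 variables Hank and Omar are confined to {8, 10}, which locks those values in; drop them from Liam.
That leaves Liam = 7. So Carol, Dave can't be 7.
So Carol = 12.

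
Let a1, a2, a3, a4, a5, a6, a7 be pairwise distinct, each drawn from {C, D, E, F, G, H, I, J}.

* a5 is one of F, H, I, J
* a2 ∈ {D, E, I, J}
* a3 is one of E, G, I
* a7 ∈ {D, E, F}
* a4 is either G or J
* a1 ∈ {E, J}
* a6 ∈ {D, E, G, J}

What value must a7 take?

Among the 7 variables, H fits only a5 (and all 7 values in {D, E, F, G, H, I, J} must be used), so a5 = H.
Among the 6 still-open variables, F fits only a7 (and all 6 values in {D, E, F, G, I, J} must be used), so a7 = F.

F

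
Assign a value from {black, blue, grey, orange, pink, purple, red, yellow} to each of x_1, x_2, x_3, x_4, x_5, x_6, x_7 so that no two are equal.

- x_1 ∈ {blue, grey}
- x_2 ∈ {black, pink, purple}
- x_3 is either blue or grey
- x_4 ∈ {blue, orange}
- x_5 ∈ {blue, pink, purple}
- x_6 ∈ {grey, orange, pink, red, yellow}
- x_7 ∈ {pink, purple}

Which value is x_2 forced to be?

x_1 and x_3 between them cover only {blue, grey} — a naked pair. Remove those values from x_4, x_5, x_6.
That leaves x_4 = orange. Remove orange from x_6.
x_5 and x_7 between them cover only {pink, purple} — a naked pair. Remove those values from x_2, x_6.
So x_2 = black.

black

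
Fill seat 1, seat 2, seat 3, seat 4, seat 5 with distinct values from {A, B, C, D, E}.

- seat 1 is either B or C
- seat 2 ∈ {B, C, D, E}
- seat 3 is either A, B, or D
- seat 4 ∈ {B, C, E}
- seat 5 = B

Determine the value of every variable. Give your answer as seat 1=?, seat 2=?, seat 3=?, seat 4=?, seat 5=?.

seat 1=C, seat 2=D, seat 3=A, seat 4=E, seat 5=B

seat 5 must be B (only option left). Strike B from seat 1, seat 2, seat 3, seat 4.
That leaves seat 1 = C. Eliminate C elsewhere: seat 2, seat 4.
seat 4 has just one choice, so seat 4 = E. Remove E from seat 2.
seat 2 must be D (only option left). So seat 3 can't be D.
That leaves seat 3 = A.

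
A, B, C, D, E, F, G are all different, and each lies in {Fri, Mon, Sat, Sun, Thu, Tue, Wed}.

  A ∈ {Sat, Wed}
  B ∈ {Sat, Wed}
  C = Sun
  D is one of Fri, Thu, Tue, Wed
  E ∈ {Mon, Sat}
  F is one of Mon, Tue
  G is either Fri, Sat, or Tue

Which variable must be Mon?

E

C's domain is down to {Sun}, so C = Sun.
The 6 still-open variables draw from only 6 values {Fri, Mon, Sat, Thu, Tue, Wed}, so each is used; only D can be Thu, hence D = Thu.
The 5 still-open variables together cover exactly {Fri, Mon, Sat, Tue, Wed} — 5 values for 5 variables — and Fri appears only in G's list, so G = Fri.
Among the 4 still-open variables, Tue fits only F (and all 4 values in {Mon, Sat, Tue, Wed} must be used), so F = Tue.
The 3 still-open variables together cover exactly {Mon, Sat, Wed} — 3 values for 3 variables — and Mon appears only in E's list, so E = Mon.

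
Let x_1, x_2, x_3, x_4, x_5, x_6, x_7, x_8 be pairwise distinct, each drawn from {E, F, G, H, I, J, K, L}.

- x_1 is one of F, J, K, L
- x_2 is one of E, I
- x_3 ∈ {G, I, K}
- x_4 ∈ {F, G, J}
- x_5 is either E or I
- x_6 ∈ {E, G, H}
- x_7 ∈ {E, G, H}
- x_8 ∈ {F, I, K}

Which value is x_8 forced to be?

F

The 8 variables draw from only 8 values {E, F, G, H, I, J, K, L}, so each is used; only x_1 can be L, hence x_1 = L.
Among the 7 still-open variables, J fits only x_4 (and all 7 values in {E, F, G, H, I, J, K} must be used), so x_4 = J.
Among the 6 still-open variables, F fits only x_8 (and all 6 values in {E, F, G, H, I, K} must be used), so x_8 = F.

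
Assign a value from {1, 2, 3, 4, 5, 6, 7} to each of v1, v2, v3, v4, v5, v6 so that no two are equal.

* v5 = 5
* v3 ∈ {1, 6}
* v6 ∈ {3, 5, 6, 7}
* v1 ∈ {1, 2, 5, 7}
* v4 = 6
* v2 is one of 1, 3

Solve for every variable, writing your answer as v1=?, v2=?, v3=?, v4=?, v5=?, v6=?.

v4 has just one choice, so v4 = 6. Remove 6 from v3, v6.
That leaves v5 = 5. So v1, v6 can't be 5.
v3 has just one choice, so v3 = 1. Remove 1 from v1, v2.
That leaves v2 = 3. Remove 3 from v6.
That leaves v6 = 7. Remove 7 from v1.
v1 has just one choice, so v1 = 2.

v1=2, v2=3, v3=1, v4=6, v5=5, v6=7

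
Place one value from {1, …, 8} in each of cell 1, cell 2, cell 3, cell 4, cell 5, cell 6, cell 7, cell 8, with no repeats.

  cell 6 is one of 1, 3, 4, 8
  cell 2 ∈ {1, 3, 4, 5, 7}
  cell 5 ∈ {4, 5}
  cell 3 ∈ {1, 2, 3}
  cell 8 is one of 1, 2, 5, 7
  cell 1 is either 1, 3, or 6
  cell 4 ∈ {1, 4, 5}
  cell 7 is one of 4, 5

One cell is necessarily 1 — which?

Among the 8 variables, 6 fits only cell 1 (and all 8 values in {1, 2, 3, 4, 5, 6, 7, 8} must be used), so cell 1 = 6.
The 7 still-open variables draw from only 7 values {1, 2, 3, 4, 5, 7, 8}, so each is used; only cell 6 can be 8, hence cell 6 = 8.
The 2 variables cell 5 and cell 7 are confined to {4, 5}, which locks those values in; drop them from cell 2, cell 4, cell 8.
So 1 goes to cell 4.

cell 4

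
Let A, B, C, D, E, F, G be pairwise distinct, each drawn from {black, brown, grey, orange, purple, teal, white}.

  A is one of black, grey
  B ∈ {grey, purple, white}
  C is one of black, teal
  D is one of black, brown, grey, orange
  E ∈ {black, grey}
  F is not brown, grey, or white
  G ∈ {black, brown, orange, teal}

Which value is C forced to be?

teal

Among the 7 variables, white fits only B (and all 7 values in {black, brown, grey, orange, purple, teal, white} must be used), so B = white.
The 6 still-open variables draw from only 6 values {black, brown, grey, orange, purple, teal}, so each is used; only F can be purple, hence F = purple.
A and E share exactly the 2 values {black, grey}; by pigeonhole those values go to them, so strike black, grey from C, D, G.
So C = teal.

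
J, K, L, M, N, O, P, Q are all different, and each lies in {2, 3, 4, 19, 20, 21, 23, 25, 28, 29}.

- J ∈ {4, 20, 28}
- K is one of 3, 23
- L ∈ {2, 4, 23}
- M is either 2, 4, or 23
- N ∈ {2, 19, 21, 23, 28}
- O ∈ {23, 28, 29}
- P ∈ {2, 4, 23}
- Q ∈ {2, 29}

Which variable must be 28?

O

The 3 variables L, M, P are confined to {2, 4, 23}, which locks those values in; drop them from J, K, N, O, Q.
K's domain is down to {3}, so K = 3.
That leaves Q = 29. So O can't be 29.
So 28 goes to O.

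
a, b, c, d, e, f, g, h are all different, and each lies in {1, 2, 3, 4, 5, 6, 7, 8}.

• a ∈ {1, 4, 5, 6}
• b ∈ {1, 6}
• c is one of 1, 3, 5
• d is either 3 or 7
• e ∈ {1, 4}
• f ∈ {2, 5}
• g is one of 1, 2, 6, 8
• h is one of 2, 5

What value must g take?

8

The 8 variables draw from only 8 values {1, 2, 3, 4, 5, 6, 7, 8}, so each is used; only d can be 7, hence d = 7.
Among the 7 still-open variables, 3 fits only c (and all 7 values in {1, 2, 3, 4, 5, 6, 8} must be used), so c = 3.
The 6 still-open variables together cover exactly {1, 2, 4, 5, 6, 8} — 6 values for 6 variables — and 8 appears only in g's list, so g = 8.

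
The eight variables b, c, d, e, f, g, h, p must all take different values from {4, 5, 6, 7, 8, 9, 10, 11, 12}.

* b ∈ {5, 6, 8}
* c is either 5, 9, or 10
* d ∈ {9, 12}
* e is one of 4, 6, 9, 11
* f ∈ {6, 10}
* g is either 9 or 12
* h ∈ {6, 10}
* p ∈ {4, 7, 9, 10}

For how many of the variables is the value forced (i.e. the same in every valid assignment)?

2

d and g between them cover only {9, 12} — a naked pair. Remove those values from c, e, p.
f and h share exactly the 2 values {6, 10}; by pigeonhole those values go to them, so strike 6, 10 from b, c, e, p.
That leaves c = 5. Strike 5 from b.
b's domain is down to {8}, so b = 8.
Determined: b=8, c=5. The other variables each still have more than one consistent value. That makes 2.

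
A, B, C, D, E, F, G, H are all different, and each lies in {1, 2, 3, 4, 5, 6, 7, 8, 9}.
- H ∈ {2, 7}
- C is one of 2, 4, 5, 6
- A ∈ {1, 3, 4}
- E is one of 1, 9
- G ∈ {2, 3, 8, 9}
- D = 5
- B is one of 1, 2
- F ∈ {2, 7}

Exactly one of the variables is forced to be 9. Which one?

D must be 5 (only option left). Remove 5 from C.
The 2 variables F and H are confined to {2, 7}, which locks those values in; drop them from B, C, G.
B has just one choice, so B = 1. Strike 1 from A, E.
So 9 goes to E.

E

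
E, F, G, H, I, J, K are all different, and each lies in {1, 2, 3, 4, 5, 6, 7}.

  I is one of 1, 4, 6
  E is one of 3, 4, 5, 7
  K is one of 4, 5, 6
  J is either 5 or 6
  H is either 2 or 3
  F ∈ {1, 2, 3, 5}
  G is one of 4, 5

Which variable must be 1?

I

The 7 variables draw from only 7 values {1, 2, 3, 4, 5, 6, 7}, so each is used; only E can be 7, hence E = 7.
The 3 variables G, J, K are confined to {4, 5, 6}, which locks those values in; drop them from F, I.
So 1 goes to I.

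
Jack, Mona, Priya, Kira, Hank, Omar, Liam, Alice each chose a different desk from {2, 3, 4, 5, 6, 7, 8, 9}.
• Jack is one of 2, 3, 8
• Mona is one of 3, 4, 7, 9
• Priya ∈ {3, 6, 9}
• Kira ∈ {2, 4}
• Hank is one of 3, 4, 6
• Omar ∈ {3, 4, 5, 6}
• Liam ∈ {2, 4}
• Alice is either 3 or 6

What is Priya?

The 8 variables together cover exactly {2, 3, 4, 5, 6, 7, 8, 9} — 8 values for 8 variables — and 5 appears only in Omar's list, so Omar = 5.
Among the 7 still-open variables, 7 fits only Mona (and all 7 values in {2, 3, 4, 6, 7, 8, 9} must be used), so Mona = 7.
The 6 still-open variables draw from only 6 values {2, 3, 4, 6, 8, 9}, so each is used; only Jack can be 8, hence Jack = 8.
Among the 5 still-open variables, 9 fits only Priya (and all 5 values in {2, 3, 4, 6, 9} must be used), so Priya = 9.

9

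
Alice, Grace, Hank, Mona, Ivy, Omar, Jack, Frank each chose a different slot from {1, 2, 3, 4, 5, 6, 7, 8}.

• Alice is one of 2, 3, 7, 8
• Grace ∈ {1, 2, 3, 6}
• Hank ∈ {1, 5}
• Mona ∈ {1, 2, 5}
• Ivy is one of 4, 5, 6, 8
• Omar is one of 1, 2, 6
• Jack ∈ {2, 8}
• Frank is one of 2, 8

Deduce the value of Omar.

The 8 variables draw from only 8 values {1, 2, 3, 4, 5, 6, 7, 8}, so each is used; only Ivy can be 4, hence Ivy = 4.
The 7 still-open variables draw from only 7 values {1, 2, 3, 5, 6, 7, 8}, so each is used; only Alice can be 7, hence Alice = 7.
The 6 still-open variables together cover exactly {1, 2, 3, 5, 6, 8} — 6 values for 6 variables — and 3 appears only in Grace's list, so Grace = 3.
The 5 still-open variables together cover exactly {1, 2, 5, 6, 8} — 5 values for 5 variables — and 6 appears only in Omar's list, so Omar = 6.

6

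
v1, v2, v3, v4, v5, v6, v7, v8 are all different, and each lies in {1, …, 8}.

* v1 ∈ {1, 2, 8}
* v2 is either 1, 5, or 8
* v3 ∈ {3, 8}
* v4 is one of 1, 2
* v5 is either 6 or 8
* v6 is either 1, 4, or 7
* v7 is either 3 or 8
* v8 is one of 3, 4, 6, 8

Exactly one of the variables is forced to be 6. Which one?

The 8 variables draw from only 8 values {1, 2, 3, 4, 5, 6, 7, 8}, so each is used; only v2 can be 5, hence v2 = 5.
Among the 7 still-open variables, 7 fits only v6 (and all 7 values in {1, 2, 3, 4, 6, 7, 8} must be used), so v6 = 7.
The 6 still-open variables together cover exactly {1, 2, 3, 4, 6, 8} — 6 values for 6 variables — and 4 appears only in v8's list, so v8 = 4.
Among the 5 still-open variables, 6 fits only v5 (and all 5 values in {1, 2, 3, 6, 8} must be used), so v5 = 6.

v5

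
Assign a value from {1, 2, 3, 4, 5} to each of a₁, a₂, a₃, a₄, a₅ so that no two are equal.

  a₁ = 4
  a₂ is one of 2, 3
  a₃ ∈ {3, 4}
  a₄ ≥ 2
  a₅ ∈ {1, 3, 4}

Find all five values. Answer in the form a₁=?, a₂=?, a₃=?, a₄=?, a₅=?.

a₁ has just one choice, so a₁ = 4. Remove 4 from a₃, a₄, a₅.
a₃ has just one choice, so a₃ = 3. Strike 3 from a₂, a₄, a₅.
a₅'s domain is down to {1}, so a₅ = 1.
a₂ must be 2 (only option left). So a₄ can't be 2.
a₄ has just one choice, so a₄ = 5.

a₁=4, a₂=2, a₃=3, a₄=5, a₅=1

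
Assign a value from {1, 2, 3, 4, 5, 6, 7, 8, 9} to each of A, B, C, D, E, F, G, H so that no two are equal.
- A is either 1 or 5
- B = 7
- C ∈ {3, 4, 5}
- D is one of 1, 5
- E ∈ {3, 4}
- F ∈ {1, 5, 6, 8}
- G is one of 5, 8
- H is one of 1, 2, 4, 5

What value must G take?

B's domain is down to {7}, so B = 7.
The 7 still-open variables draw from only 7 values {1, 2, 3, 4, 5, 6, 8}, so each is used; only H can be 2, hence H = 2.
The 6 still-open variables draw from only 6 values {1, 3, 4, 5, 6, 8}, so each is used; only F can be 6, hence F = 6.
The 5 still-open variables together cover exactly {1, 3, 4, 5, 8} — 5 values for 5 variables — and 8 appears only in G's list, so G = 8.

8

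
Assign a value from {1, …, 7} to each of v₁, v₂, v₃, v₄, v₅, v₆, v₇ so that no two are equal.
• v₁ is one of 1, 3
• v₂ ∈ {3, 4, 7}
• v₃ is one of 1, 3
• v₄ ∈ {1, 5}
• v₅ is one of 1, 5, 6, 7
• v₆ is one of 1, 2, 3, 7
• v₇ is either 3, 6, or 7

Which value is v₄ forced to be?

The 7 variables draw from only 7 values {1, 2, 3, 4, 5, 6, 7}, so each is used; only v₆ can be 2, hence v₆ = 2.
The 6 still-open variables draw from only 6 values {1, 3, 4, 5, 6, 7}, so each is used; only v₂ can be 4, hence v₂ = 4.
The 2 variables v₁ and v₃ are confined to {1, 3}, which locks those values in; drop them from v₄, v₅, v₇.
So v₄ = 5.

5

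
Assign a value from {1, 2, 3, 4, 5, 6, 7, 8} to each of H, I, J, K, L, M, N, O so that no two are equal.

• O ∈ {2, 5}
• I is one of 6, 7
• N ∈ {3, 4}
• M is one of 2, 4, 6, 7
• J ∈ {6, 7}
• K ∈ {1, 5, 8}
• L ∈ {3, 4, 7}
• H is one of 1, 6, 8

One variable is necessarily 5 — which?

O

The 2 variables I and J are confined to {6, 7}, which locks those values in; drop them from H, L, M.
L and N share exactly the 2 values {3, 4}; by pigeonhole those values go to them, so strike 3, 4 from M.
M's domain is down to {2}, so M = 2. Eliminate 2 elsewhere: O.
So 5 goes to O.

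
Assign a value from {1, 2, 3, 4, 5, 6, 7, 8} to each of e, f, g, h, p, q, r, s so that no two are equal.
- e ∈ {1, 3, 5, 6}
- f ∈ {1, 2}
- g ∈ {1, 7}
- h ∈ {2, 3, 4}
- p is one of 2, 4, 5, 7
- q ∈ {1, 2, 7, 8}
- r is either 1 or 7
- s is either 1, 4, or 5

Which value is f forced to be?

Among the 8 variables, 6 fits only e (and all 8 values in {1, 2, 3, 4, 5, 6, 7, 8} must be used), so e = 6.
The 7 still-open variables together cover exactly {1, 2, 3, 4, 5, 7, 8} — 7 values for 7 variables — and 3 appears only in h's list, so h = 3.
The 6 still-open variables together cover exactly {1, 2, 4, 5, 7, 8} — 6 values for 6 variables — and 8 appears only in q's list, so q = 8.
g and r share exactly the 2 values {1, 7}; by pigeonhole those values go to them, so strike 1, 7 from f, p, s.
So f = 2.

2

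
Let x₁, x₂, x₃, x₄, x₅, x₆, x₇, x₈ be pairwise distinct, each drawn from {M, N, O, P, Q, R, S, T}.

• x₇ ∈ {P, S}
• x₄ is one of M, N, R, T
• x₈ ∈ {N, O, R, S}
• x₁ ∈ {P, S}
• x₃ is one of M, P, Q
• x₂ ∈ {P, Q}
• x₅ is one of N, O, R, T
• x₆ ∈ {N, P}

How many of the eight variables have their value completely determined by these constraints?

3

x₁ and x₇ share exactly the 2 values {P, S}; by pigeonhole those values go to them, so strike P, S from x₂, x₃, x₆, x₈.
x₂ must be Q (only option left). Eliminate Q elsewhere: x₃.
x₃ has just one choice, so x₃ = M. So x₄ can't be M.
x₆'s domain is down to {N}, so x₆ = N. Strike N from x₄, x₅, x₈.
Determined: x₂=Q, x₃=M, x₆=N. The other variables each still have more than one consistent value. That makes 3.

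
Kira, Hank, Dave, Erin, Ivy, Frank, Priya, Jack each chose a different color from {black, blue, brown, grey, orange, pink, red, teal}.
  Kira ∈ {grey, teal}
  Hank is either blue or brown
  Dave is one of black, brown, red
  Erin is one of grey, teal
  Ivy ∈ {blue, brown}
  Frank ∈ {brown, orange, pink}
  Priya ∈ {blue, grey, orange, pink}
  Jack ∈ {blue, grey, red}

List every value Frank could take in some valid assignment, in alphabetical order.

orange, pink

The 8 variables together cover exactly {black, blue, brown, grey, orange, pink, red, teal} — 8 values for 8 variables — and black appears only in Dave's list, so Dave = black.
The 7 still-open variables draw from only 7 values {blue, brown, grey, orange, pink, red, teal}, so each is used; only Jack can be red, hence Jack = red.
Kira and Erin between them cover only {grey, teal} — a naked pair. Remove those values from Priya.
Hank and Ivy share exactly the 2 values {blue, brown}; by pigeonhole those values go to them, so strike blue, brown from Frank, Priya.
No further eliminations apply; Frank can still be any of orange, pink.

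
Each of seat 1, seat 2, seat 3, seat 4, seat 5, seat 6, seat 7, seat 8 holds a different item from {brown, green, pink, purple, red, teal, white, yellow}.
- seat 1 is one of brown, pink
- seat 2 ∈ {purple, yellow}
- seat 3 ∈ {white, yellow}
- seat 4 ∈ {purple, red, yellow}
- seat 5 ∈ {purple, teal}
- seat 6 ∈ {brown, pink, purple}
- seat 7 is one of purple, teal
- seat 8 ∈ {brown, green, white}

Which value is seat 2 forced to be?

The 8 variables together cover exactly {brown, green, pink, purple, red, teal, white, yellow} — 8 values for 8 variables — and green appears only in seat 8's list, so seat 8 = green.
The 7 still-open variables draw from only 7 values {brown, pink, purple, red, teal, white, yellow}, so each is used; only seat 4 can be red, hence seat 4 = red.
The 6 still-open variables together cover exactly {brown, pink, purple, teal, white, yellow} — 6 values for 6 variables — and white appears only in seat 3's list, so seat 3 = white.
The 5 still-open variables draw from only 5 values {brown, pink, purple, teal, yellow}, so each is used; only seat 2 can be yellow, hence seat 2 = yellow.

yellow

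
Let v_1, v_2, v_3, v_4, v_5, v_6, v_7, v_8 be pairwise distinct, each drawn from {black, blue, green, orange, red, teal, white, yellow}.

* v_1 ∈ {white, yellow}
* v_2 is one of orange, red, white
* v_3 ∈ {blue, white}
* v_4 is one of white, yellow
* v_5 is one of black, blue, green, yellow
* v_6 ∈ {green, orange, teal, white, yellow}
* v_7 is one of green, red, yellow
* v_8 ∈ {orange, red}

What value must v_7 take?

The 8 variables together cover exactly {black, blue, green, orange, red, teal, white, yellow} — 8 values for 8 variables — and black appears only in v_5's list, so v_5 = black.
The 7 still-open variables draw from only 7 values {blue, green, orange, red, teal, white, yellow}, so each is used; only v_3 can be blue, hence v_3 = blue.
Among the 6 still-open variables, teal fits only v_6 (and all 6 values in {green, orange, red, teal, white, yellow} must be used), so v_6 = teal.
Among the 5 still-open variables, green fits only v_7 (and all 5 values in {green, orange, red, white, yellow} must be used), so v_7 = green.

green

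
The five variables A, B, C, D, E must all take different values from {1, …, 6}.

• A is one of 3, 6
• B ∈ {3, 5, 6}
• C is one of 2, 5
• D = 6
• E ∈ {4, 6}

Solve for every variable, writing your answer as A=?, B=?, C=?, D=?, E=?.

A=3, B=5, C=2, D=6, E=4

D has just one choice, so D = 6. Eliminate 6 elsewhere: A, B, E.
E's domain is down to {4}, so E = 4.
A must be 3 (only option left). Remove 3 from B.
B has just one choice, so B = 5. Remove 5 from C.
That leaves C = 2.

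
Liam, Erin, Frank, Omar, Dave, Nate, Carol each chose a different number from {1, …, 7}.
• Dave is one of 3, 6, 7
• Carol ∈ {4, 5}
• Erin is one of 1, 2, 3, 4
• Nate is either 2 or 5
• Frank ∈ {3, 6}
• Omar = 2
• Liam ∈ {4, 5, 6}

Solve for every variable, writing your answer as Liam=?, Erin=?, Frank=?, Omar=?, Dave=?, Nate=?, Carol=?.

Omar must be 2 (only option left). Eliminate 2 elsewhere: Erin, Nate.
Nate's domain is down to {5}, so Nate = 5. Strike 5 from Liam, Carol.
That leaves Carol = 4. Eliminate 4 elsewhere: Liam, Erin.
Liam has just one choice, so Liam = 6. Eliminate 6 elsewhere: Frank, Dave.
Frank has just one choice, so Frank = 3. Strike 3 from Erin, Dave.
Dave has just one choice, so Dave = 7.
Erin's domain is down to {1}, so Erin = 1.

Liam=6, Erin=1, Frank=3, Omar=2, Dave=7, Nate=5, Carol=4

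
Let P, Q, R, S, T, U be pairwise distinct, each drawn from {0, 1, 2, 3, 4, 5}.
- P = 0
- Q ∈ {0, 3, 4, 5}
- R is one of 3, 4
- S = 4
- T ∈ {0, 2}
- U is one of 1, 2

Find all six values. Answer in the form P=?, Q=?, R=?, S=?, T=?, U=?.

P must be 0 (only option left). Strike 0 from Q, T.
That leaves S = 4. Strike 4 from Q, R.
T's domain is down to {2}, so T = 2. Eliminate 2 elsewhere: U.
U must be 1 (only option left).
R has just one choice, so R = 3. Strike 3 from Q.
Q's domain is down to {5}, so Q = 5.

P=0, Q=5, R=3, S=4, T=2, U=1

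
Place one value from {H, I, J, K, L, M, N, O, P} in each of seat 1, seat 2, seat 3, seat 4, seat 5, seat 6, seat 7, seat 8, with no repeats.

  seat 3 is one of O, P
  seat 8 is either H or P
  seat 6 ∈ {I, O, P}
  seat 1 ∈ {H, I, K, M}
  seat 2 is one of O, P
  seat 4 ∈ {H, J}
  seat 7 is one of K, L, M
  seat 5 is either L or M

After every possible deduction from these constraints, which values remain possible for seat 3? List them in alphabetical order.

Among the 8 variables, J fits only seat 4 (and all 8 values in {H, I, J, K, L, M, O, P} must be used), so seat 4 = J.
seat 2 and seat 3 share exactly the 2 values {O, P}; by pigeonhole those values go to them, so strike O, P from seat 6, seat 8.
That leaves seat 6 = I. Eliminate I elsewhere: seat 1.
seat 8 must be H (only option left). So seat 1 can't be H.
No further eliminations apply; seat 3 can still be any of O, P.

O, P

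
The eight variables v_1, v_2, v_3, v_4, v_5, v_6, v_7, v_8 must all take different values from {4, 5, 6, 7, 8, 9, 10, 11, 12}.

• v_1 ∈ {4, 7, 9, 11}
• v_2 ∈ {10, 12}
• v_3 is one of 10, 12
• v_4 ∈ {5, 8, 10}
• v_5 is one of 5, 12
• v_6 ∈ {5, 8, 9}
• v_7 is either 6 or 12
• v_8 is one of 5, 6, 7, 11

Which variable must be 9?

v_6

The 2 variables v_2 and v_3 are confined to {10, 12}, which locks those values in; drop them from v_4, v_5, v_7.
That leaves v_5 = 5. Eliminate 5 elsewhere: v_4, v_6, v_8.
v_7 must be 6 (only option left). Strike 6 from v_8.
That leaves v_4 = 8. Strike 8 from v_6.
So 9 goes to v_6.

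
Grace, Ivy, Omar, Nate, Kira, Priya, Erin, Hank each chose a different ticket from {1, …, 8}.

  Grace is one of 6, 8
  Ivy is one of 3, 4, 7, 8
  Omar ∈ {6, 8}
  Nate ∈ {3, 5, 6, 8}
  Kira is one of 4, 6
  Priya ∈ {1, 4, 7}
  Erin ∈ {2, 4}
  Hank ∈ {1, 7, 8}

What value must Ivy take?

3

Among the 8 variables, 2 fits only Erin (and all 8 values in {1, 2, 3, 4, 5, 6, 7, 8} must be used), so Erin = 2.
The 7 still-open variables draw from only 7 values {1, 3, 4, 5, 6, 7, 8}, so each is used; only Nate can be 5, hence Nate = 5.
The 6 still-open variables draw from only 6 values {1, 3, 4, 6, 7, 8}, so each is used; only Ivy can be 3, hence Ivy = 3.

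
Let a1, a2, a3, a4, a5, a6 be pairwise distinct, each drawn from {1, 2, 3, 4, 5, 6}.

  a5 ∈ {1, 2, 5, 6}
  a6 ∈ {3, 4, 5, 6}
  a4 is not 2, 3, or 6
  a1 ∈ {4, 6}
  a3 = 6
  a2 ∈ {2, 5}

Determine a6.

3

a3 has just one choice, so a3 = 6. Strike 6 from a1, a5, a6.
That leaves a1 = 4. Strike 4 from a4, a6.
The 4 still-open variables together cover exactly {1, 2, 3, 5} — 4 values for 4 variables — and 3 appears only in a6's list, so a6 = 3.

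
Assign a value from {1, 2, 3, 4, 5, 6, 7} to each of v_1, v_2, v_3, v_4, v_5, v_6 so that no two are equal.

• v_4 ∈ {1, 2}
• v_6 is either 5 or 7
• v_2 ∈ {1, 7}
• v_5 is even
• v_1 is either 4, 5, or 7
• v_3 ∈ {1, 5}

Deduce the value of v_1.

4

Among the 6 variables, 6 fits only v_5 (and all 6 values in {1, 2, 4, 5, 6, 7} must be used), so v_5 = 6.
The 5 still-open variables draw from only 5 values {1, 2, 4, 5, 7}, so each is used; only v_4 can be 2, hence v_4 = 2.
The 4 still-open variables draw from only 4 values {1, 4, 5, 7}, so each is used; only v_1 can be 4, hence v_1 = 4.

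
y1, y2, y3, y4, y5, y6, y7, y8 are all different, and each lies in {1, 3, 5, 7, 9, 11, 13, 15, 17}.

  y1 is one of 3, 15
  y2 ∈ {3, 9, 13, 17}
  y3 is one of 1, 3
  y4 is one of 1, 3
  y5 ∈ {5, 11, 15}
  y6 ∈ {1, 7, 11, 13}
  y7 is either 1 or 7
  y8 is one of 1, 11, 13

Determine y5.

The 2 variables y3 and y4 are confined to {1, 3}, which locks those values in; drop them from y1, y2, y6, y7, y8.
y1's domain is down to {15}, so y1 = 15. Strike 15 from y5.
y7 has just one choice, so y7 = 7. So y6 can't be 7.
y6 and y8 share exactly the 2 values {11, 13}; by pigeonhole those values go to them, so strike 11, 13 from y2, y5.
So y5 = 5.

5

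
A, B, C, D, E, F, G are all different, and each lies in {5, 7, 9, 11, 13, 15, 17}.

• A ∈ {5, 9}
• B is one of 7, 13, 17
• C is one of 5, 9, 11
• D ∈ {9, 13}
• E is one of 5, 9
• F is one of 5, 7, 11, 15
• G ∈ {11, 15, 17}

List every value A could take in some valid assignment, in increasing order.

5, 9

A and E share exactly the 2 values {5, 9}; by pigeonhole those values go to them, so strike 5, 9 from C, D, F.
C has just one choice, so C = 11. Eliminate 11 elsewhere: F, G.
D must be 13 (only option left). Eliminate 13 elsewhere: B.
No further eliminations apply; A can still be any of 5, 9.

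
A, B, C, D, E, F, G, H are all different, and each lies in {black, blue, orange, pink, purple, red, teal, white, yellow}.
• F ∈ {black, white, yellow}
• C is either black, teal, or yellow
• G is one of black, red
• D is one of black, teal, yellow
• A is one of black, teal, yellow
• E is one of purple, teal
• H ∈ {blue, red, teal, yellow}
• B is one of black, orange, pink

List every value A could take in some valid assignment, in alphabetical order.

black, teal, yellow

A, C, D between them cover only {black, teal, yellow} — a naked triple. Remove those values from B, E, F, G, H.
E must be purple (only option left).
F's domain is down to {white}, so F = white.
G has just one choice, so G = red. So H can't be red.
H has just one choice, so H = blue.
No further eliminations apply; A can still be any of black, teal, yellow.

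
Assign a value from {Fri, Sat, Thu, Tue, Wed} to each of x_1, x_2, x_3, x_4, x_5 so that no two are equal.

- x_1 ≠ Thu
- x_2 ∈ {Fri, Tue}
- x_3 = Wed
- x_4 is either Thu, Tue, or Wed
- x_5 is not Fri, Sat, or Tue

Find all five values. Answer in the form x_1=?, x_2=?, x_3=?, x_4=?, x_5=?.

x_3 has just one choice, so x_3 = Wed. Strike Wed from x_1, x_4, x_5.
x_5 must be Thu (only option left). So x_4 can't be Thu.
That leaves x_4 = Tue. Eliminate Tue elsewhere: x_1, x_2.
That leaves x_2 = Fri. Strike Fri from x_1.
That leaves x_1 = Sat.

x_1=Sat, x_2=Fri, x_3=Wed, x_4=Tue, x_5=Thu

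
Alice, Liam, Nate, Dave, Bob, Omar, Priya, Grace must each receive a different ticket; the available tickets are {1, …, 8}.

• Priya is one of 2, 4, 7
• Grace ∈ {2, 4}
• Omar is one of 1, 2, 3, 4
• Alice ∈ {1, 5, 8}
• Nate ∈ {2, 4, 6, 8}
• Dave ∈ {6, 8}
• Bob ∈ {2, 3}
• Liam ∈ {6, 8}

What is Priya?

Among the 8 variables, 5 fits only Alice (and all 8 values in {1, 2, 3, 4, 5, 6, 7, 8} must be used), so Alice = 5.
The 7 still-open variables draw from only 7 values {1, 2, 3, 4, 6, 7, 8}, so each is used; only Omar can be 1, hence Omar = 1.
Among the 6 still-open variables, 3 fits only Bob (and all 6 values in {2, 3, 4, 6, 7, 8} must be used), so Bob = 3.
Among the 5 still-open variables, 7 fits only Priya (and all 5 values in {2, 4, 6, 7, 8} must be used), so Priya = 7.

7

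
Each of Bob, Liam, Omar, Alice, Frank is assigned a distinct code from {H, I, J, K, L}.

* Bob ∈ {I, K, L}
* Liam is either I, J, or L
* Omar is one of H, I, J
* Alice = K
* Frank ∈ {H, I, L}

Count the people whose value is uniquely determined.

Alice has just one choice, so Alice = K. Remove K from Bob.
Determined: Alice=K. The other people each still have more than one consistent value. That makes 1.

1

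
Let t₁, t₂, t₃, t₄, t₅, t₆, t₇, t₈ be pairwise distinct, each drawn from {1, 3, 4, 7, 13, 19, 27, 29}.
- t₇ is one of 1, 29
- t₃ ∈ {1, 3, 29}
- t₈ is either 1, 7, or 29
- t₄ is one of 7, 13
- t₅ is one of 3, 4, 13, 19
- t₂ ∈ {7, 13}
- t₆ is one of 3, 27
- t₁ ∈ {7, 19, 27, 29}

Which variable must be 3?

t₃

The 8 variables draw from only 8 values {1, 3, 4, 7, 13, 19, 27, 29}, so each is used; only t₅ can be 4, hence t₅ = 4.
The 7 still-open variables draw from only 7 values {1, 3, 7, 13, 19, 27, 29}, so each is used; only t₁ can be 19, hence t₁ = 19.
The 6 still-open variables together cover exactly {1, 3, 7, 13, 27, 29} — 6 values for 6 variables — and 27 appears only in t₆'s list, so t₆ = 27.
The 5 still-open variables draw from only 5 values {1, 3, 7, 13, 29}, so each is used; only t₃ can be 3, hence t₃ = 3.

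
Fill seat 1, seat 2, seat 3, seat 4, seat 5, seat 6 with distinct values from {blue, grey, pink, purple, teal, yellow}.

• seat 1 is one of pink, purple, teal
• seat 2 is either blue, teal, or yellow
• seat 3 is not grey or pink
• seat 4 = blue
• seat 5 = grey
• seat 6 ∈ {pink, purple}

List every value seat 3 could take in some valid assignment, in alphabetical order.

seat 4 must be blue (only option left). Remove blue from seat 2, seat 3.
seat 5's domain is down to {grey}, so seat 5 = grey.
No further eliminations apply; seat 3 can still be any of purple, teal, yellow.

purple, teal, yellow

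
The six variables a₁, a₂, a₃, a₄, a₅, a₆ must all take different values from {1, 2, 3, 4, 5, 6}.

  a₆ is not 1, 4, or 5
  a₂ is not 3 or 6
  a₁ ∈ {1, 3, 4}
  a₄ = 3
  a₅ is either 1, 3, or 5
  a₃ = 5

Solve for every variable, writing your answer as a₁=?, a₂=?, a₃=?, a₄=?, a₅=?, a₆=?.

a₁=4, a₂=2, a₃=5, a₄=3, a₅=1, a₆=6

a₃ has just one choice, so a₃ = 5. Strike 5 from a₂, a₅.
a₄'s domain is down to {3}, so a₄ = 3. Remove 3 from a₁, a₅, a₆.
a₅ has just one choice, so a₅ = 1. So a₁, a₂ can't be 1.
a₁'s domain is down to {4}, so a₁ = 4. Eliminate 4 elsewhere: a₂.
a₂ must be 2 (only option left). Eliminate 2 elsewhere: a₆.
a₆'s domain is down to {6}, so a₆ = 6.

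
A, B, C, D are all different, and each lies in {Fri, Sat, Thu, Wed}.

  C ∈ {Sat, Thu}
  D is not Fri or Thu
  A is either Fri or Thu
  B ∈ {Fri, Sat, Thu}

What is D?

Wed

The 4 variables together cover exactly {Fri, Sat, Thu, Wed} — 4 values for 4 variables — and Wed appears only in D's list, so D = Wed.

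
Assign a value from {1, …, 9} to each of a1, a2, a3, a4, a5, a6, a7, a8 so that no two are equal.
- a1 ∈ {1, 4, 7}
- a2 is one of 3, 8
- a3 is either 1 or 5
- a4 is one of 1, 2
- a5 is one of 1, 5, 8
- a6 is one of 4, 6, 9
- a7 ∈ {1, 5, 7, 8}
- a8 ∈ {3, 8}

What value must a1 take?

The 2 variables a2 and a8 are confined to {3, 8}, which locks those values in; drop them from a5, a7.
The 2 variables a3 and a5 are confined to {1, 5}, which locks those values in; drop them from a1, a4, a7.
That leaves a4 = 2.
a7 has just one choice, so a7 = 7. Remove 7 from a1.
So a1 = 4.

4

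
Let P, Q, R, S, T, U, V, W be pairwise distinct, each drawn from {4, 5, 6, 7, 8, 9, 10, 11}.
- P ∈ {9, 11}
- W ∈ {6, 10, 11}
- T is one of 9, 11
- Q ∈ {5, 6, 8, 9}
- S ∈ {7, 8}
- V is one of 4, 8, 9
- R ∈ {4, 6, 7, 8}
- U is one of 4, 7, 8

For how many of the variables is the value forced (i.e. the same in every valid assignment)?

3

Among the 8 variables, 5 fits only Q (and all 8 values in {4, 5, 6, 7, 8, 9, 10, 11} must be used), so Q = 5.
The 7 still-open variables together cover exactly {4, 6, 7, 8, 9, 10, 11} — 7 values for 7 variables — and 10 appears only in W's list, so W = 10.
The 6 still-open variables draw from only 6 values {4, 6, 7, 8, 9, 11}, so each is used; only R can be 6, hence R = 6.
The 2 variables P and T are confined to {9, 11}, which locks those values in; drop them from V.
Determined: Q=5, R=6, W=10. The other variables each still have more than one consistent value. That makes 3.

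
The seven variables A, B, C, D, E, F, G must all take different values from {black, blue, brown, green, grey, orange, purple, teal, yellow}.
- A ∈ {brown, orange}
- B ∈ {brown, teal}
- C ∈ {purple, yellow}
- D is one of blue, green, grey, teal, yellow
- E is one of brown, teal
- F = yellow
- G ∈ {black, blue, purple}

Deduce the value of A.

orange

F must be yellow (only option left). Strike yellow from C, D.
C's domain is down to {purple}, so C = purple. Remove purple from G.
B and E share exactly the 2 values {brown, teal}; by pigeonhole those values go to them, so strike brown, teal from A, D.
So A = orange.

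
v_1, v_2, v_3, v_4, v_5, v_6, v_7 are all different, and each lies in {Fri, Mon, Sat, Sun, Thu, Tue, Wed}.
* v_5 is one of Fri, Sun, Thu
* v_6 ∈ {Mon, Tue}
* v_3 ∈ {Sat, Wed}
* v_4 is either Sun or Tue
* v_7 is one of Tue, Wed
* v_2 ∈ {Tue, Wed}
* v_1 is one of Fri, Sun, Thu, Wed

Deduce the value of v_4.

The 7 variables together cover exactly {Fri, Mon, Sat, Sun, Thu, Tue, Wed} — 7 values for 7 variables — and Mon appears only in v_6's list, so v_6 = Mon.
Among the 6 still-open variables, Sat fits only v_3 (and all 6 values in {Fri, Sat, Sun, Thu, Tue, Wed} must be used), so v_3 = Sat.
v_2 and v_7 share exactly the 2 values {Tue, Wed}; by pigeonhole those values go to them, so strike Tue, Wed from v_1, v_4.
So v_4 = Sun.

Sun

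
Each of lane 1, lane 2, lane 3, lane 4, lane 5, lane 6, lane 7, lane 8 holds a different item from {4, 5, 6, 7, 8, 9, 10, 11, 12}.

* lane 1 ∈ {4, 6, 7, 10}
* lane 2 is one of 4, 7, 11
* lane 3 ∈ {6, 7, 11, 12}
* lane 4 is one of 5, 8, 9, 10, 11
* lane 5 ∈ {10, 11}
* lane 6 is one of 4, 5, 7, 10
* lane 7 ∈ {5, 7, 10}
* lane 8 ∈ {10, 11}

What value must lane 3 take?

12

lane 5 and lane 8 between them cover only {10, 11} — a naked pair. Remove those values from lane 1, lane 2, lane 3, lane 4, lane 6, lane 7.
lane 2, lane 6, lane 7 between them cover only {4, 5, 7} — a naked triple. Remove those values from lane 1, lane 3, lane 4.
That leaves lane 1 = 6. Strike 6 from lane 3.
So lane 3 = 12.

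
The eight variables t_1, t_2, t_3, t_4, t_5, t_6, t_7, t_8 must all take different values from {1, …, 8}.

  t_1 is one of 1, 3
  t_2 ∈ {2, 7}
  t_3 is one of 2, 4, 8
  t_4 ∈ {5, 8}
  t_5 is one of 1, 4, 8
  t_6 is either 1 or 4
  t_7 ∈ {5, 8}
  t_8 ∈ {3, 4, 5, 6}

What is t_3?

2

The 8 variables draw from only 8 values {1, 2, 3, 4, 5, 6, 7, 8}, so each is used; only t_8 can be 6, hence t_8 = 6.
The 7 still-open variables draw from only 7 values {1, 2, 3, 4, 5, 7, 8}, so each is used; only t_1 can be 3, hence t_1 = 3.
The 6 still-open variables draw from only 6 values {1, 2, 4, 5, 7, 8}, so each is used; only t_2 can be 7, hence t_2 = 7.
The 5 still-open variables together cover exactly {1, 2, 4, 5, 8} — 5 values for 5 variables — and 2 appears only in t_3's list, so t_3 = 2.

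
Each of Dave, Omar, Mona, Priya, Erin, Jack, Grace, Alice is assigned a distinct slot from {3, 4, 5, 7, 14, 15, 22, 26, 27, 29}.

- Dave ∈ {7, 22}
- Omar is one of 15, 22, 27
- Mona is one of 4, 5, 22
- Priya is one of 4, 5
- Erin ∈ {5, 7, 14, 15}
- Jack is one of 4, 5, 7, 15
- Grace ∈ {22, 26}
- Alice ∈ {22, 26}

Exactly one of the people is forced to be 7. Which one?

The 8 variables draw from only 8 values {4, 5, 7, 14, 15, 22, 26, 27}, so each is used; only Erin can be 14, hence Erin = 14.
The 7 still-open variables draw from only 7 values {4, 5, 7, 15, 22, 26, 27}, so each is used; only Omar can be 27, hence Omar = 27.
The 6 still-open variables draw from only 6 values {4, 5, 7, 15, 22, 26}, so each is used; only Jack can be 15, hence Jack = 15.
Among the 5 still-open variables, 7 fits only Dave (and all 5 values in {4, 5, 7, 22, 26} must be used), so Dave = 7.

Dave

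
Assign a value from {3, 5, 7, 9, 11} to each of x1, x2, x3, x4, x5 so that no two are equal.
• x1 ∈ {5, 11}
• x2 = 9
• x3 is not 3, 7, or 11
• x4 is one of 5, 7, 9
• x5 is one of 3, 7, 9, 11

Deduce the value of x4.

7

x2 must be 9 (only option left). Remove 9 from x3, x4, x5.
That leaves x3 = 5. Strike 5 from x1, x4.
So x4 = 7.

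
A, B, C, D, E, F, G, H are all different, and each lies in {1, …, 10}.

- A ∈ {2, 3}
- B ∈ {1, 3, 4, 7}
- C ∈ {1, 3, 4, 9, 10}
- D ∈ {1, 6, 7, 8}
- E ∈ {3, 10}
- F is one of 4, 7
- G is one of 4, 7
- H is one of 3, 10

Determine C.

The 2 variables E and H are confined to {3, 10}, which locks those values in; drop them from A, B, C.
That leaves A = 2.
F and G share exactly the 2 values {4, 7}; by pigeonhole those values go to them, so strike 4, 7 from B, C, D.
That leaves B = 1. Strike 1 from C, D.
So C = 9.

9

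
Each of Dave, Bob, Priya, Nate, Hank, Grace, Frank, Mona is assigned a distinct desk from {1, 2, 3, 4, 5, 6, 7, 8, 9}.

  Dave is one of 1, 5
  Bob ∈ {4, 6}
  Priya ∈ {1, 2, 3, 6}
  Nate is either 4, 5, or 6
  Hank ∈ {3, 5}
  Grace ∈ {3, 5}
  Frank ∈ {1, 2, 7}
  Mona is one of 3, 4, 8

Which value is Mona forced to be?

8

Among the 8 variables, 7 fits only Frank (and all 8 values in {1, 2, 3, 4, 5, 6, 7, 8} must be used), so Frank = 7.
The 7 still-open variables draw from only 7 values {1, 2, 3, 4, 5, 6, 8}, so each is used; only Priya can be 2, hence Priya = 2.
The 6 still-open variables draw from only 6 values {1, 3, 4, 5, 6, 8}, so each is used; only Dave can be 1, hence Dave = 1.
Among the 5 still-open variables, 8 fits only Mona (and all 5 values in {3, 4, 5, 6, 8} must be used), so Mona = 8.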